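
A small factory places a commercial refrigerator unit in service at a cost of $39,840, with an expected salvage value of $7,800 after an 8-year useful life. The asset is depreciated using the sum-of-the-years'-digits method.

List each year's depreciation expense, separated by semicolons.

$7,120; $6,230; $5,340; $4,450; $3,560; $2,670; $1,780; $890

Depreciable base = $39,840 − $7,800 = $32,040.
Sum of the years' digits = 8+7+6+5+4+3+2+1 = 36.
Year 1: $32,040 × 8/36 = $7,120. Book value $32,720.
Year 2: $32,040 × 7/36 = $6,230. Book value $26,490.
Year 3: $32,040 × 6/36 = $5,340. Book value $21,150.
Year 4: $32,040 × 5/36 = $4,450. Book value $16,700.
Year 5: $32,040 × 4/36 = $3,560. Book value $13,140.
Year 6: $32,040 × 3/36 = $2,670. Book value $10,470.
Year 7: $32,040 × 2/36 = $1,780. Book value $8,690.
Year 8: $32,040 × 1/36 = $890. Book value $7,800.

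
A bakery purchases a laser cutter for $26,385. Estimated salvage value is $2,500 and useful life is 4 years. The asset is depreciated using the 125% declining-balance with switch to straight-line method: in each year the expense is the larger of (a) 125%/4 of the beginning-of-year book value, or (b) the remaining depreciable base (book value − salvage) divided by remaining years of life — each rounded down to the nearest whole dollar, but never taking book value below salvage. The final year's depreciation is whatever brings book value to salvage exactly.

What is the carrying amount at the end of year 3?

Depreciable base = $26,385 − $2,500 = $23,885.
Year 1: DB = ⌊$26,385 × 125%/4⌋ = $8,245; SL = ⌊$23,885/4⌋ = $5,971 → take DB $8,245. Book value $18,140.
Year 2: DB = ⌊$18,140 × 125%/4⌋ = $5,668; SL = ⌊$15,640/3⌋ = $5,213 → take DB $5,668. Book value $12,472.
Year 3: DB = ⌊$12,472 × 125%/4⌋ = $3,897; SL = ⌊$9,972/2⌋ = $4,986 → take SL $4,986. Book value $7,486.

$7,486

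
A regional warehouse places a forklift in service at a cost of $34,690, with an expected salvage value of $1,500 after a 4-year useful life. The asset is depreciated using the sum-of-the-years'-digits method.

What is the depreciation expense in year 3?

Depreciable base = $34,690 − $1,500 = $33,190.
Sum of the years' digits = 4+3+2+1 = 10.
Year 1: $33,190 × 4/10 = $13,276. Book value $21,414.
Year 2: $33,190 × 3/10 = $9,957. Book value $11,457.
Year 3: $33,190 × 2/10 = $6,638. Book value $4,819.

$6,638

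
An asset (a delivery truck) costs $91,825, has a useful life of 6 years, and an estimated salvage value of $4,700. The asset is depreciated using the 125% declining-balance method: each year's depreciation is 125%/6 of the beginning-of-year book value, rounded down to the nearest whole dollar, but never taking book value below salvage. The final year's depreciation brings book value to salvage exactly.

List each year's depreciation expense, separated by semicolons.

$19,130; $15,144; $11,989; $9,492; $7,514; $23,856

Depreciable base = $91,825 − $4,700 = $87,125.
Year 1: ⌊$91,825 × 125%/6⌋ = $19,130. Book value $72,695.
Year 2: ⌊$72,695 × 125%/6⌋ = $15,144. Book value $57,551.
Year 3: ⌊$57,551 × 125%/6⌋ = $11,989. Book value $45,562.
Year 4: ⌊$45,562 × 125%/6⌋ = $9,492. Book value $36,070.
Year 5: ⌊$36,070 × 125%/6⌋ = $7,514. Book value $28,556.
Year 6 (final): $28,556 − $4,700 = $23,856. Book value $4,700.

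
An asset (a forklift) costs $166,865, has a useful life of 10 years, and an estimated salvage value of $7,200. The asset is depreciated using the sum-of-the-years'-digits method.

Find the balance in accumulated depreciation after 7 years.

Depreciable base = $166,865 − $7,200 = $159,665.
Sum of the years' digits = 10+9+8+7+6+5+4+3+2+1 = 55.
Year 1: $159,665 × 10/55 = $29,030. Book value $137,835.
Year 2: $159,665 × 9/55 = $26,127. Book value $111,708.
Year 3: $159,665 × 8/55 = $23,224. Book value $88,484.
Year 4: $159,665 × 7/55 = $20,321. Book value $68,163.
Year 5: $159,665 × 6/55 = $17,418. Book value $50,745.
Year 6: $159,665 × 5/55 = $14,515. Book value $36,230.
Year 7: $159,665 × 4/55 = $11,612. Book value $24,618.
Accumulated through year 7 = $166,865 − $24,618 = $142,247.

$142,247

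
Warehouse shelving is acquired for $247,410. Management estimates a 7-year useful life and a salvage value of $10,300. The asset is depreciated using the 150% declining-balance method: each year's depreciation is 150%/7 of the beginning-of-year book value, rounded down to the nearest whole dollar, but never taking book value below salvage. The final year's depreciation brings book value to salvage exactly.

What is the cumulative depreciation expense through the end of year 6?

Depreciable base = $247,410 − $10,300 = $237,110.
Year 1: ⌊$247,410 × 150%/7⌋ = $53,016. Book value $194,394.
Year 2: ⌊$194,394 × 150%/7⌋ = $41,655. Book value $152,739.
Year 3: ⌊$152,739 × 150%/7⌋ = $32,729. Book value $120,010.
Year 4: ⌊$120,010 × 150%/7⌋ = $25,716. Book value $94,294.
Year 5: ⌊$94,294 × 150%/7⌋ = $20,205. Book value $74,089.
Year 6: ⌊$74,089 × 150%/7⌋ = $15,876. Book value $58,213.
Accumulated through year 6 = $247,410 − $58,213 = $189,197.

$189,197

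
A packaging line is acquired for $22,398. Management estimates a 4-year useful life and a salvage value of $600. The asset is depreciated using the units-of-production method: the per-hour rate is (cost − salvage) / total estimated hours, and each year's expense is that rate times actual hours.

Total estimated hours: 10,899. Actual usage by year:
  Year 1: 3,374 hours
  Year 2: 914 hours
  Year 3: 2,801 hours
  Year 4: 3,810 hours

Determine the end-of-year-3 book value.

Depreciable base = $22,398 − $600 = $21,798.
Rate = $21,798 / 10,899 hours = $2 per hour.
Year 1: 3,374 × $2 = $6,748. Book value $15,650.
Year 2: 914 × $2 = $1,828. Book value $13,822.
Year 3: 2,801 × $2 = $5,602. Book value $8,220.

$8,220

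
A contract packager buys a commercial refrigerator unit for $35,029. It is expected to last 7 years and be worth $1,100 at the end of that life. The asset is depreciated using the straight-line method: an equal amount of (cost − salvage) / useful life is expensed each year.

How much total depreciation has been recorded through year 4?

Depreciable base = $35,029 − $1,100 = $33,929.
Annual expense = $33,929 / 7 = $4,847.
End of year 1: book value $30,182.
End of year 2: book value $25,335.
End of year 3: book value $20,488.
End of year 4: book value $15,641.
Accumulated through year 4 = $35,029 − $15,641 = $19,388.

$19,388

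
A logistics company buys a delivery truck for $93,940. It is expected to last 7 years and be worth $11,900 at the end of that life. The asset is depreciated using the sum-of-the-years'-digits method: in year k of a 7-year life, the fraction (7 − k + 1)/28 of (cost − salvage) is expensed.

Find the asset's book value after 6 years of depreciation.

$14,830

Depreciable base = $93,940 − $11,900 = $82,040.
Sum of the years' digits = 7+6+5+4+3+2+1 = 28.
Year 1: $82,040 × 7/28 = $20,510. Book value $73,430.
Year 2: $82,040 × 6/28 = $17,580. Book value $55,850.
Year 3: $82,040 × 5/28 = $14,650. Book value $41,200.
Year 4: $82,040 × 4/28 = $11,720. Book value $29,480.
Year 5: $82,040 × 3/28 = $8,790. Book value $20,690.
Year 6: $82,040 × 2/28 = $5,860. Book value $14,830.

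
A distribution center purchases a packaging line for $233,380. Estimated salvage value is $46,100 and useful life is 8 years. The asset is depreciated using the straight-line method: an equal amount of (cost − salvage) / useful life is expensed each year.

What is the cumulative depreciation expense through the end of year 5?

$117,050

Depreciable base = $233,380 − $46,100 = $187,280.
Annual expense = $187,280 / 8 = $23,410.
End of year 1: book value $209,970.
End of year 2: book value $186,560.
End of year 3: book value $163,150.
End of year 4: book value $139,740.
End of year 5: book value $116,330.
Accumulated through year 5 = $233,380 − $116,330 = $117,050.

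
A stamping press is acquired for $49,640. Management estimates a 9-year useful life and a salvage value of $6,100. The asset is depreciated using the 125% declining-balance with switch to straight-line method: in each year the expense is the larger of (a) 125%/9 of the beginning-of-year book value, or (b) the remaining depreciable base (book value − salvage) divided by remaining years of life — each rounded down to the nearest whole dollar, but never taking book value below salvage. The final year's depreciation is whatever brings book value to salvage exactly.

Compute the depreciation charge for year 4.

$4,402

Depreciable base = $49,640 − $6,100 = $43,540.
Year 1: DB = ⌊$49,640 × 125%/9⌋ = $6,894; SL = ⌊$43,540/9⌋ = $4,837 → take DB $6,894. Book value $42,746.
Year 2: DB = ⌊$42,746 × 125%/9⌋ = $5,936; SL = ⌊$36,646/8⌋ = $4,580 → take DB $5,936. Book value $36,810.
Year 3: DB = ⌊$36,810 × 125%/9⌋ = $5,112; SL = ⌊$30,710/7⌋ = $4,387 → take DB $5,112. Book value $31,698.
Year 4: DB = ⌊$31,698 × 125%/9⌋ = $4,402; SL = ⌊$25,598/6⌋ = $4,266 → take DB $4,402. Book value $27,296.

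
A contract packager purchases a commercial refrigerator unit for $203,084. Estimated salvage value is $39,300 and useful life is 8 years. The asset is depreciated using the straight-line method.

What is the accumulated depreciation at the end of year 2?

$40,946

Depreciable base = $203,084 − $39,300 = $163,784.
Annual expense = $163,784 / 8 = $20,473.
End of year 1: book value $182,611.
End of year 2: book value $162,138.
Accumulated through year 2 = $203,084 − $162,138 = $40,946.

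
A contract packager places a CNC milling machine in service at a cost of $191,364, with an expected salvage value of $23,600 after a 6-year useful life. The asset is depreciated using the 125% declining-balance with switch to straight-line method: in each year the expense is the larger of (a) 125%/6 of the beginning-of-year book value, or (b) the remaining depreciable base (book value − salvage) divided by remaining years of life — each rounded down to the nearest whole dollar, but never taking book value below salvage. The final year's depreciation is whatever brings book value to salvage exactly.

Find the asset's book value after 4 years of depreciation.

$71,167

Depreciable base = $191,364 − $23,600 = $167,764.
Year 1: DB = ⌊$191,364 × 125%/6⌋ = $39,867; SL = ⌊$167,764/6⌋ = $27,960 → take DB $39,867. Book value $151,497.
Year 2: DB = ⌊$151,497 × 125%/6⌋ = $31,561; SL = ⌊$127,897/5⌋ = $25,579 → take DB $31,561. Book value $119,936.
Year 3: DB = ⌊$119,936 × 125%/6⌋ = $24,986; SL = ⌊$96,336/4⌋ = $24,084 → take DB $24,986. Book value $94,950.
Year 4: DB = ⌊$94,950 × 125%/6⌋ = $19,781; SL = ⌊$71,350/3⌋ = $23,783 → take SL $23,783. Book value $71,167.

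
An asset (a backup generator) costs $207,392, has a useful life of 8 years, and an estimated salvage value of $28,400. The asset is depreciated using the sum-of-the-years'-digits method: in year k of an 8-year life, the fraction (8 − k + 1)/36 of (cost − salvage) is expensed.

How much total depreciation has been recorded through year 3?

Depreciable base = $207,392 − $28,400 = $178,992.
Sum of the years' digits = 8+7+6+5+4+3+2+1 = 36.
Year 1: $178,992 × 8/36 = $39,776. Book value $167,616.
Year 2: $178,992 × 7/36 = $34,804. Book value $132,812.
Year 3: $178,992 × 6/36 = $29,832. Book value $102,980.
Accumulated through year 3 = $207,392 − $102,980 = $104,412.

$104,412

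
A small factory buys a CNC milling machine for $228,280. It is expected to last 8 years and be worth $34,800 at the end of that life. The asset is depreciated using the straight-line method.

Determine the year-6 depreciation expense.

Depreciable base = $228,280 − $34,800 = $193,480.
Annual expense = $193,480 / 8 = $24,185.

$24,185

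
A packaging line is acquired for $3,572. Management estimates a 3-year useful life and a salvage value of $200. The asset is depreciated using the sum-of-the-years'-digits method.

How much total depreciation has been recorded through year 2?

Depreciable base = $3,572 − $200 = $3,372.
Sum of the years' digits = 3+2+1 = 6.
Year 1: $3,372 × 3/6 = $1,686. Book value $1,886.
Year 2: $3,372 × 2/6 = $1,124. Book value $762.
Accumulated through year 2 = $3,572 − $762 = $2,810.

$2,810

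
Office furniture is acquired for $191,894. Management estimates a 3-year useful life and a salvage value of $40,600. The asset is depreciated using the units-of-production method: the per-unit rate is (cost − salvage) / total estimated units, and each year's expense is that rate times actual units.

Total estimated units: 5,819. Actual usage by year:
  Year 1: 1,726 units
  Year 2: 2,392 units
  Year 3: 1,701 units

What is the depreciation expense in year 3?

$44,226

Depreciable base = $191,894 − $40,600 = $151,294.
Rate = $151,294 / 5,819 units = $26 per unit.
Year 1: 1,726 × $26 = $44,876. Book value $147,018.
Year 2: 2,392 × $26 = $62,192. Book value $84,826.
Year 3: 1,701 × $26 = $44,226. Book value $40,600.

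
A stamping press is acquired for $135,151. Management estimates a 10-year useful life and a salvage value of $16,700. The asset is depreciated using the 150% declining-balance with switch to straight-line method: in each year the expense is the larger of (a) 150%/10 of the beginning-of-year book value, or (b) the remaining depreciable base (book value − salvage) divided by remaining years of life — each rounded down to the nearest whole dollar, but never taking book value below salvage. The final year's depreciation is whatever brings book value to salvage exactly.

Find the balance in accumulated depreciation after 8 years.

$101,313

Depreciable base = $135,151 − $16,700 = $118,451.
Year 1: DB = ⌊$135,151 × 150%/10⌋ = $20,272; SL = ⌊$118,451/10⌋ = $11,845 → take DB $20,272. Book value $114,879.
Year 2: DB = ⌊$114,879 × 150%/10⌋ = $17,231; SL = ⌊$98,179/9⌋ = $10,908 → take DB $17,231. Book value $97,648.
Year 3: DB = ⌊$97,648 × 150%/10⌋ = $14,647; SL = ⌊$80,948/8⌋ = $10,118 → take DB $14,647. Book value $83,001.
Year 4: DB = ⌊$83,001 × 150%/10⌋ = $12,450; SL = ⌊$66,301/7⌋ = $9,471 → take DB $12,450. Book value $70,551.
Year 5: DB = ⌊$70,551 × 150%/10⌋ = $10,582; SL = ⌊$53,851/6⌋ = $8,975 → take DB $10,582. Book value $59,969.
Year 6: DB = ⌊$59,969 × 150%/10⌋ = $8,995; SL = ⌊$43,269/5⌋ = $8,653 → take DB $8,995. Book value $50,974.
Year 7: DB = ⌊$50,974 × 150%/10⌋ = $7,646; SL = ⌊$34,274/4⌋ = $8,568 → take SL $8,568. Book value $42,406.
Year 8: DB = ⌊$42,406 × 150%/10⌋ = $6,360; SL = ⌊$25,706/3⌋ = $8,568 → take SL $8,568. Book value $33,838.
Accumulated through year 8 = $135,151 − $33,838 = $101,313.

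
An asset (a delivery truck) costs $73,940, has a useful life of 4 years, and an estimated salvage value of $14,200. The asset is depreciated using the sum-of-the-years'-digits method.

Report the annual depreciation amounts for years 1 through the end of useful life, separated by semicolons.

$23,896; $17,922; $11,948; $5,974

Depreciable base = $73,940 − $14,200 = $59,740.
Sum of the years' digits = 4+3+2+1 = 10.
Year 1: $59,740 × 4/10 = $23,896. Book value $50,044.
Year 2: $59,740 × 3/10 = $17,922. Book value $32,122.
Year 3: $59,740 × 2/10 = $11,948. Book value $20,174.
Year 4: $59,740 × 1/10 = $5,974. Book value $14,200.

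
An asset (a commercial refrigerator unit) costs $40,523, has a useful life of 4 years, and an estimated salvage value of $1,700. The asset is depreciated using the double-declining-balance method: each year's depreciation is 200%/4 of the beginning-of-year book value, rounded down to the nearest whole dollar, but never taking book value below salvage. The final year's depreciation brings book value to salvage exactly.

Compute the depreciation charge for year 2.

Depreciable base = $40,523 − $1,700 = $38,823.
Year 1: ⌊$40,523 × 200%/4⌋ = $20,261. Book value $20,262.
Year 2: ⌊$20,262 × 200%/4⌋ = $10,131. Book value $10,131.

$10,131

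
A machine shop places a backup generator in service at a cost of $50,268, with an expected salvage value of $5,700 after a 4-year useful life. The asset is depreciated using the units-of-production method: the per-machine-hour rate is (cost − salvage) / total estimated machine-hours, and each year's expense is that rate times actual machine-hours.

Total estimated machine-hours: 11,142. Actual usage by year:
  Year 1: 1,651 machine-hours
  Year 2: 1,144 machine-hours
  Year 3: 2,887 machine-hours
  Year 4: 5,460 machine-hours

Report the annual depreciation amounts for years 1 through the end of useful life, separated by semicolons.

$6,604; $4,576; $11,548; $21,840

Depreciable base = $50,268 − $5,700 = $44,568.
Rate = $44,568 / 11,142 machine-hours = $4 per machine-hour.
Year 1: 1,651 × $4 = $6,604. Book value $43,664.
Year 2: 1,144 × $4 = $4,576. Book value $39,088.
Year 3: 2,887 × $4 = $11,548. Book value $27,540.
Year 4: 5,460 × $4 = $21,840. Book value $5,700.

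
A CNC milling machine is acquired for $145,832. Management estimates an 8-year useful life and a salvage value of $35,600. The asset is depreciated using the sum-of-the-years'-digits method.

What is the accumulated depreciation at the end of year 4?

$79,612

Depreciable base = $145,832 − $35,600 = $110,232.
Sum of the years' digits = 8+7+6+5+4+3+2+1 = 36.
Year 1: $110,232 × 8/36 = $24,496. Book value $121,336.
Year 2: $110,232 × 7/36 = $21,434. Book value $99,902.
Year 3: $110,232 × 6/36 = $18,372. Book value $81,530.
Year 4: $110,232 × 5/36 = $15,310. Book value $66,220.
Accumulated through year 4 = $145,832 − $66,220 = $79,612.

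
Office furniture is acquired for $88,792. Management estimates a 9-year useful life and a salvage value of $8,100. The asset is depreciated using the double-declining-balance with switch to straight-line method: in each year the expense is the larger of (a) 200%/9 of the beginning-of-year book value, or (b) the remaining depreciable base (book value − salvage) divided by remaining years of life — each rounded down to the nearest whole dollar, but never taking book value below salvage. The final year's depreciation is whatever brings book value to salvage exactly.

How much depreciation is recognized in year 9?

$3,595

Depreciable base = $88,792 − $8,100 = $80,692.
Year 1: DB = ⌊$88,792 × 200%/9⌋ = $19,731; SL = ⌊$80,692/9⌋ = $8,965 → take DB $19,731. Book value $69,061.
Year 2: DB = ⌊$69,061 × 200%/9⌋ = $15,346; SL = ⌊$60,961/8⌋ = $7,620 → take DB $15,346. Book value $53,715.
Year 3: DB = ⌊$53,715 × 200%/9⌋ = $11,936; SL = ⌊$45,615/7⌋ = $6,516 → take DB $11,936. Book value $41,779.
Year 4: DB = ⌊$41,779 × 200%/9⌋ = $9,284; SL = ⌊$33,679/6⌋ = $5,613 → take DB $9,284. Book value $32,495.
Year 5: DB = ⌊$32,495 × 200%/9⌋ = $7,221; SL = ⌊$24,395/5⌋ = $4,879 → take DB $7,221. Book value $25,274.
Year 6: DB = ⌊$25,274 × 200%/9⌋ = $5,616; SL = ⌊$17,174/4⌋ = $4,293 → take DB $5,616. Book value $19,658.
Year 7: DB = ⌊$19,658 × 200%/9⌋ = $4,368; SL = ⌊$11,558/3⌋ = $3,852 → take DB $4,368. Book value $15,290.
Year 8: DB = ⌊$15,290 × 200%/9⌋ = $3,397; SL = ⌊$7,190/2⌋ = $3,595 → take SL $3,595. Book value $11,695.
Year 9 (final): $11,695 − $8,100 = $3,595. Book value $8,100.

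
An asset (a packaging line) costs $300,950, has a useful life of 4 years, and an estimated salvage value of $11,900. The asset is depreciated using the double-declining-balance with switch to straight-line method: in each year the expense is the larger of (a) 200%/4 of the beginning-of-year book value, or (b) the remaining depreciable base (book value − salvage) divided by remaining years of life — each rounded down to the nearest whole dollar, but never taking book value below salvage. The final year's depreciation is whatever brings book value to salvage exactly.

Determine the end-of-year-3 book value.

$37,619

Depreciable base = $300,950 − $11,900 = $289,050.
Year 1: DB = ⌊$300,950 × 200%/4⌋ = $150,475; SL = ⌊$289,050/4⌋ = $72,262 → take DB $150,475. Book value $150,475.
Year 2: DB = ⌊$150,475 × 200%/4⌋ = $75,237; SL = ⌊$138,575/3⌋ = $46,191 → take DB $75,237. Book value $75,238.
Year 3: DB = ⌊$75,238 × 200%/4⌋ = $37,619; SL = ⌊$63,338/2⌋ = $31,669 → take DB $37,619. Book value $37,619.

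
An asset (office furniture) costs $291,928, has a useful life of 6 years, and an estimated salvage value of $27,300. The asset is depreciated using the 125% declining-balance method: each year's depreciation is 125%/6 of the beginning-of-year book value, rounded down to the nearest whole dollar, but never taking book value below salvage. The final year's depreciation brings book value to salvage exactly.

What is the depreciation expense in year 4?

Depreciable base = $291,928 − $27,300 = $264,628.
Year 1: ⌊$291,928 × 125%/6⌋ = $60,818. Book value $231,110.
Year 2: ⌊$231,110 × 125%/6⌋ = $48,147. Book value $182,963.
Year 3: ⌊$182,963 × 125%/6⌋ = $38,117. Book value $144,846.
Year 4: ⌊$144,846 × 125%/6⌋ = $30,176. Book value $114,670.

$30,176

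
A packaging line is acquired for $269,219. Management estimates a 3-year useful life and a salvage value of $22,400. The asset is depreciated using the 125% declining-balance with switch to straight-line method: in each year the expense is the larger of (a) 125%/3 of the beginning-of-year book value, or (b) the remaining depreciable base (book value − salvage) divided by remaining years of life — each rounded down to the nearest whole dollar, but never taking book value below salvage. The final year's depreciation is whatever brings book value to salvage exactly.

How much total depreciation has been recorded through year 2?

$179,496

Depreciable base = $269,219 − $22,400 = $246,819.
Year 1: DB = ⌊$269,219 × 125%/3⌋ = $112,174; SL = ⌊$246,819/3⌋ = $82,273 → take DB $112,174. Book value $157,045.
Year 2: DB = ⌊$157,045 × 125%/3⌋ = $65,435; SL = ⌊$134,645/2⌋ = $67,322 → take SL $67,322. Book value $89,723.
Accumulated through year 2 = $269,219 − $89,723 = $179,496.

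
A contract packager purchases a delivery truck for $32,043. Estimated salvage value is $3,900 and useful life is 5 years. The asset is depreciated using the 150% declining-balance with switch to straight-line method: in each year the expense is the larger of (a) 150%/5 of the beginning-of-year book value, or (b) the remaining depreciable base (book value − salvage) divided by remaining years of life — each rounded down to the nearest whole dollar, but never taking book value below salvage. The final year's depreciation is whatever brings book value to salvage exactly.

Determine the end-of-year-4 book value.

$7,446

Depreciable base = $32,043 − $3,900 = $28,143.
Year 1: DB = ⌊$32,043 × 150%/5⌋ = $9,612; SL = ⌊$28,143/5⌋ = $5,628 → take DB $9,612. Book value $22,431.
Year 2: DB = ⌊$22,431 × 150%/5⌋ = $6,729; SL = ⌊$18,531/4⌋ = $4,632 → take DB $6,729. Book value $15,702.
Year 3: DB = ⌊$15,702 × 150%/5⌋ = $4,710; SL = ⌊$11,802/3⌋ = $3,934 → take DB $4,710. Book value $10,992.
Year 4: DB = ⌊$10,992 × 150%/5⌋ = $3,297; SL = ⌊$7,092/2⌋ = $3,546 → take SL $3,546. Book value $7,446.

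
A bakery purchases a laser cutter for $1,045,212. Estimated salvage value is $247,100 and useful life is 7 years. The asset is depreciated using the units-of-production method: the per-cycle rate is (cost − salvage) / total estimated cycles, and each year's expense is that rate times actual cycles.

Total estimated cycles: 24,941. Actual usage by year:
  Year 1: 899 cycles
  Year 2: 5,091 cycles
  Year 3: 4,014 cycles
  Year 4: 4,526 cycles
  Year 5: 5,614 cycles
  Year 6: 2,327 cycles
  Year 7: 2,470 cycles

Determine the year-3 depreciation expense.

$128,448

Depreciable base = $1,045,212 − $247,100 = $798,112.
Rate = $798,112 / 24,941 cycles = $32 per cycle.
Year 1: 899 × $32 = $28,768. Book value $1,016,444.
Year 2: 5,091 × $32 = $162,912. Book value $853,532.
Year 3: 4,014 × $32 = $128,448. Book value $725,084.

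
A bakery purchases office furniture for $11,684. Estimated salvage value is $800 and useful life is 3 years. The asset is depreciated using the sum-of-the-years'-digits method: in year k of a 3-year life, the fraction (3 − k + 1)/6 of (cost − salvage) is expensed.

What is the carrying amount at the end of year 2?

Depreciable base = $11,684 − $800 = $10,884.
Sum of the years' digits = 3+2+1 = 6.
Year 1: $10,884 × 3/6 = $5,442. Book value $6,242.
Year 2: $10,884 × 2/6 = $3,628. Book value $2,614.

$2,614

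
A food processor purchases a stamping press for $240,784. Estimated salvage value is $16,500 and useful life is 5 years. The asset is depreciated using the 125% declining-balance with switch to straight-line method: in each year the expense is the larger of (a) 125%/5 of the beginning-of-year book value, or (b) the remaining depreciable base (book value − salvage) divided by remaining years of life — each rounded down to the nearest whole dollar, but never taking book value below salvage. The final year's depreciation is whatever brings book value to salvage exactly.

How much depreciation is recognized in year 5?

Depreciable base = $240,784 − $16,500 = $224,284.
Year 1: DB = ⌊$240,784 × 125%/5⌋ = $60,196; SL = ⌊$224,284/5⌋ = $44,856 → take DB $60,196. Book value $180,588.
Year 2: DB = ⌊$180,588 × 125%/5⌋ = $45,147; SL = ⌊$164,088/4⌋ = $41,022 → take DB $45,147. Book value $135,441.
Year 3: DB = ⌊$135,441 × 125%/5⌋ = $33,860; SL = ⌊$118,941/3⌋ = $39,647 → take SL $39,647. Book value $95,794.
Year 4: DB = ⌊$95,794 × 125%/5⌋ = $23,948; SL = ⌊$79,294/2⌋ = $39,647 → take SL $39,647. Book value $56,147.
Year 5 (final): $56,147 − $16,500 = $39,647. Book value $16,500.

$39,647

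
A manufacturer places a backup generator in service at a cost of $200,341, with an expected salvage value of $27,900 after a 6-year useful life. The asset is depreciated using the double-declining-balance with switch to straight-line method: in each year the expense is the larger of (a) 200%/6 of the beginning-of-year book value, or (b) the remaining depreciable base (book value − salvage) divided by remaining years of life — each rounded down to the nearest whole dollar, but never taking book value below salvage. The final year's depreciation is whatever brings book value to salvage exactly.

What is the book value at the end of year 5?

$27,900

Depreciable base = $200,341 − $27,900 = $172,441.
Year 1: DB = ⌊$200,341 × 200%/6⌋ = $66,780; SL = ⌊$172,441/6⌋ = $28,740 → take DB $66,780. Book value $133,561.
Year 2: DB = ⌊$133,561 × 200%/6⌋ = $44,520; SL = ⌊$105,661/5⌋ = $21,132 → take DB $44,520. Book value $89,041.
Year 3: DB = ⌊$89,041 × 200%/6⌋ = $29,680; SL = ⌊$61,141/4⌋ = $15,285 → take DB $29,680. Book value $59,361.
Year 4: DB = ⌊$59,361 × 200%/6⌋ = $19,787; SL = ⌊$31,461/3⌋ = $10,487 → take DB $19,787. Book value $39,574.
Year 5: DB = ⌊$39,574 × 200%/6⌋ = $13,191; SL = ⌊$11,674/2⌋ = $5,837 → take DB $13,191, capped at $11,674. Book value $27,900.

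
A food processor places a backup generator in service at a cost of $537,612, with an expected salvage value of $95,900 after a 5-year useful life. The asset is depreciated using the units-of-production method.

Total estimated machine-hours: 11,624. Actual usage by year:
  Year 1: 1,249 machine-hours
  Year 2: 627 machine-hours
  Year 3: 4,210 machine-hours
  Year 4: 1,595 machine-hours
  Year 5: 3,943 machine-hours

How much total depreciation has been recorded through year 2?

$71,288

Depreciable base = $537,612 − $95,900 = $441,712.
Rate = $441,712 / 11,624 machine-hours = $38 per machine-hour.
Year 1: 1,249 × $38 = $47,462. Book value $490,150.
Year 2: 627 × $38 = $23,826. Book value $466,324.
Accumulated through year 2 = $537,612 − $466,324 = $71,288.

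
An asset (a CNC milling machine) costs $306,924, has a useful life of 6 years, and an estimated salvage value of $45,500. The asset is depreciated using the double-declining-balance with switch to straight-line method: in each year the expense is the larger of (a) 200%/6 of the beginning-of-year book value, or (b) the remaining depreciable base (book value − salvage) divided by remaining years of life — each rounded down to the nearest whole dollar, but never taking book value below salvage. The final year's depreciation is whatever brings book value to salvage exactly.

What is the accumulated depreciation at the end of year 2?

$170,513

Depreciable base = $306,924 − $45,500 = $261,424.
Year 1: DB = ⌊$306,924 × 200%/6⌋ = $102,308; SL = ⌊$261,424/6⌋ = $43,570 → take DB $102,308. Book value $204,616.
Year 2: DB = ⌊$204,616 × 200%/6⌋ = $68,205; SL = ⌊$159,116/5⌋ = $31,823 → take DB $68,205. Book value $136,411.
Accumulated through year 2 = $306,924 − $136,411 = $170,513.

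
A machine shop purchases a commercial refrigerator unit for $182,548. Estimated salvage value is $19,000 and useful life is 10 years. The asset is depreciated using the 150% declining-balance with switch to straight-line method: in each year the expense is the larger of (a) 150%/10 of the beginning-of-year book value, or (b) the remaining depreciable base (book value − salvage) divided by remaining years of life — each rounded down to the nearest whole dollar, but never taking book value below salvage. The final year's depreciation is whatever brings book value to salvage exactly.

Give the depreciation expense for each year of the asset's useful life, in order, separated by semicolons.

Depreciable base = $182,548 − $19,000 = $163,548.
Year 1: DB = ⌊$182,548 × 150%/10⌋ = $27,382; SL = ⌊$163,548/10⌋ = $16,354 → take DB $27,382. Book value $155,166.
Year 2: DB = ⌊$155,166 × 150%/10⌋ = $23,274; SL = ⌊$136,166/9⌋ = $15,129 → take DB $23,274. Book value $131,892.
Year 3: DB = ⌊$131,892 × 150%/10⌋ = $19,783; SL = ⌊$112,892/8⌋ = $14,111 → take DB $19,783. Book value $112,109.
Year 4: DB = ⌊$112,109 × 150%/10⌋ = $16,816; SL = ⌊$93,109/7⌋ = $13,301 → take DB $16,816. Book value $95,293.
Year 5: DB = ⌊$95,293 × 150%/10⌋ = $14,293; SL = ⌊$76,293/6⌋ = $12,715 → take DB $14,293. Book value $81,000.
Year 6: DB = ⌊$81,000 × 150%/10⌋ = $12,150; SL = ⌊$62,000/5⌋ = $12,400 → take SL $12,400. Book value $68,600.
Year 7: DB = ⌊$68,600 × 150%/10⌋ = $10,290; SL = ⌊$49,600/4⌋ = $12,400 → take SL $12,400. Book value $56,200.
Year 8: DB = ⌊$56,200 × 150%/10⌋ = $8,430; SL = ⌊$37,200/3⌋ = $12,400 → take SL $12,400. Book value $43,800.
Year 9: DB = ⌊$43,800 × 150%/10⌋ = $6,570; SL = ⌊$24,800/2⌋ = $12,400 → take SL $12,400. Book value $31,400.
Year 10 (final): $31,400 − $19,000 = $12,400. Book value $19,000.

$27,382; $23,274; $19,783; $16,816; $14,293; $12,400; $12,400; $12,400; $12,400; $12,400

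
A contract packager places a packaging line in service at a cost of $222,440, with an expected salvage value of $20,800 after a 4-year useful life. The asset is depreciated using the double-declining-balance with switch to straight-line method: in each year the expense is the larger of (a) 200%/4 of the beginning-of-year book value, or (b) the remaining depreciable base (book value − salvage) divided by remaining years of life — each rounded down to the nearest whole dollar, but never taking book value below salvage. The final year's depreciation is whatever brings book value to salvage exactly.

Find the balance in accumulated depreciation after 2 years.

$166,830

Depreciable base = $222,440 − $20,800 = $201,640.
Year 1: DB = ⌊$222,440 × 200%/4⌋ = $111,220; SL = ⌊$201,640/4⌋ = $50,410 → take DB $111,220. Book value $111,220.
Year 2: DB = ⌊$111,220 × 200%/4⌋ = $55,610; SL = ⌊$90,420/3⌋ = $30,140 → take DB $55,610. Book value $55,610.
Accumulated through year 2 = $222,440 − $55,610 = $166,830.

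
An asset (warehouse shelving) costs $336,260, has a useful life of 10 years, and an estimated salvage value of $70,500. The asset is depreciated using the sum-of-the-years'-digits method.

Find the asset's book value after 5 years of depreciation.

$142,980

Depreciable base = $336,260 − $70,500 = $265,760.
Sum of the years' digits = 10+9+8+7+6+5+4+3+2+1 = 55.
Year 1: $265,760 × 10/55 = $48,320. Book value $287,940.
Year 2: $265,760 × 9/55 = $43,488. Book value $244,452.
Year 3: $265,760 × 8/55 = $38,656. Book value $205,796.
Year 4: $265,760 × 7/55 = $33,824. Book value $171,972.
Year 5: $265,760 × 6/55 = $28,992. Book value $142,980.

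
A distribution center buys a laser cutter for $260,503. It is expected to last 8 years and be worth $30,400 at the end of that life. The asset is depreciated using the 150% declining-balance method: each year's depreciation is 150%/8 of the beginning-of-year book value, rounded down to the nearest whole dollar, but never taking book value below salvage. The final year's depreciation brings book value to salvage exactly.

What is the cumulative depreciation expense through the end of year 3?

$120,774

Depreciable base = $260,503 − $30,400 = $230,103.
Year 1: ⌊$260,503 × 150%/8⌋ = $48,844. Book value $211,659.
Year 2: ⌊$211,659 × 150%/8⌋ = $39,686. Book value $171,973.
Year 3: ⌊$171,973 × 150%/8⌋ = $32,244. Book value $139,729.
Accumulated through year 3 = $260,503 − $139,729 = $120,774.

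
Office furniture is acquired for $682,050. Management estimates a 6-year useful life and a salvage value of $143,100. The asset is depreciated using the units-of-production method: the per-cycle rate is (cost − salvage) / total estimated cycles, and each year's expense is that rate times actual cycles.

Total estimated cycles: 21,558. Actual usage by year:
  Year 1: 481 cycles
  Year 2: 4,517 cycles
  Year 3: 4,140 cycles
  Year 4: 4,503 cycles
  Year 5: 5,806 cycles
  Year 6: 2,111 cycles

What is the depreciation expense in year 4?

Depreciable base = $682,050 − $143,100 = $538,950.
Rate = $538,950 / 21,558 cycles = $25 per cycle.
Year 1: 481 × $25 = $12,025. Book value $670,025.
Year 2: 4,517 × $25 = $112,925. Book value $557,100.
Year 3: 4,140 × $25 = $103,500. Book value $453,600.
Year 4: 4,503 × $25 = $112,575. Book value $341,025.

$112,575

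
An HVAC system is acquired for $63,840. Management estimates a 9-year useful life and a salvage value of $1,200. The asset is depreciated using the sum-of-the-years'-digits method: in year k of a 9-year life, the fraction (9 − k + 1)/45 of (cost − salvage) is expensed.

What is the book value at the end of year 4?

Depreciable base = $63,840 − $1,200 = $62,640.
Sum of the years' digits = 9+8+7+6+5+4+3+2+1 = 45.
Year 1: $62,640 × 9/45 = $12,528. Book value $51,312.
Year 2: $62,640 × 8/45 = $11,136. Book value $40,176.
Year 3: $62,640 × 7/45 = $9,744. Book value $30,432.
Year 4: $62,640 × 6/45 = $8,352. Book value $22,080.

$22,080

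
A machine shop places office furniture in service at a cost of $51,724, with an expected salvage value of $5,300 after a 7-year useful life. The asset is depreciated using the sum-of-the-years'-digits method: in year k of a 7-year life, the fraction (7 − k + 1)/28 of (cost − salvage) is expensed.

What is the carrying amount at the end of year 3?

Depreciable base = $51,724 − $5,300 = $46,424.
Sum of the years' digits = 7+6+5+4+3+2+1 = 28.
Year 1: $46,424 × 7/28 = $11,606. Book value $40,118.
Year 2: $46,424 × 6/28 = $9,948. Book value $30,170.
Year 3: $46,424 × 5/28 = $8,290. Book value $21,880.

$21,880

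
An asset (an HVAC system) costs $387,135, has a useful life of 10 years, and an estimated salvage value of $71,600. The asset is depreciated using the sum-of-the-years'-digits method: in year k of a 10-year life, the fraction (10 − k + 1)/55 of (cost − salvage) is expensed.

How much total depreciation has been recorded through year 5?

Depreciable base = $387,135 − $71,600 = $315,535.
Sum of the years' digits = 10+9+8+7+6+5+4+3+2+1 = 55.
Year 1: $315,535 × 10/55 = $57,370. Book value $329,765.
Year 2: $315,535 × 9/55 = $51,633. Book value $278,132.
Year 3: $315,535 × 8/55 = $45,896. Book value $232,236.
Year 4: $315,535 × 7/55 = $40,159. Book value $192,077.
Year 5: $315,535 × 6/55 = $34,422. Book value $157,655.
Accumulated through year 5 = $387,135 − $157,655 = $229,480.

$229,480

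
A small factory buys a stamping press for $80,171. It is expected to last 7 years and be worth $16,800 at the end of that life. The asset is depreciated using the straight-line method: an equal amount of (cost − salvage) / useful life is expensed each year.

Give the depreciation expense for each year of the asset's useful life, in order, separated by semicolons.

$9,053; $9,053; $9,053; $9,053; $9,053; $9,053; $9,053

Depreciable base = $80,171 − $16,800 = $63,371.
Annual expense = $63,371 / 7 = $9,053.
End of year 1: book value $71,118.
End of year 2: book value $62,065.
End of year 3: book value $53,012.
End of year 4: book value $43,959.
End of year 5: book value $34,906.
End of year 6: book value $25,853.
End of year 7: book value $16,800.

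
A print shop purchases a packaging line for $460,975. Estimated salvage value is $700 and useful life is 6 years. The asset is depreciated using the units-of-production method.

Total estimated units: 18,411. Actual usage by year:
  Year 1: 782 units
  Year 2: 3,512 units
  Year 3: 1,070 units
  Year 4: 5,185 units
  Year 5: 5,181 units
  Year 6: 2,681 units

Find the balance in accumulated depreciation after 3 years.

$134,100

Depreciable base = $460,975 − $700 = $460,275.
Rate = $460,275 / 18,411 units = $25 per unit.
Year 1: 782 × $25 = $19,550. Book value $441,425.
Year 2: 3,512 × $25 = $87,800. Book value $353,625.
Year 3: 1,070 × $25 = $26,750. Book value $326,875.
Accumulated through year 3 = $460,975 − $326,875 = $134,100.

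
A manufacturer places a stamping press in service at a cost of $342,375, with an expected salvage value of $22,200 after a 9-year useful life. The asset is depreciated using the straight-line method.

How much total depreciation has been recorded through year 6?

$213,450

Depreciable base = $342,375 − $22,200 = $320,175.
Annual expense = $320,175 / 9 = $35,575.
End of year 1: book value $306,800.
End of year 2: book value $271,225.
End of year 3: book value $235,650.
End of year 4: book value $200,075.
End of year 5: book value $164,500.
End of year 6: book value $128,925.
Accumulated through year 6 = $342,375 − $128,925 = $213,450.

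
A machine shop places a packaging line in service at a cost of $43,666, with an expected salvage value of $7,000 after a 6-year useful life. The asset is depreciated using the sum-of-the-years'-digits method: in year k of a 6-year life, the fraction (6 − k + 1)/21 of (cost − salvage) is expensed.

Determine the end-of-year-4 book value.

Depreciable base = $43,666 − $7,000 = $36,666.
Sum of the years' digits = 6+5+4+3+2+1 = 21.
Year 1: $36,666 × 6/21 = $10,476. Book value $33,190.
Year 2: $36,666 × 5/21 = $8,730. Book value $24,460.
Year 3: $36,666 × 4/21 = $6,984. Book value $17,476.
Year 4: $36,666 × 3/21 = $5,238. Book value $12,238.

$12,238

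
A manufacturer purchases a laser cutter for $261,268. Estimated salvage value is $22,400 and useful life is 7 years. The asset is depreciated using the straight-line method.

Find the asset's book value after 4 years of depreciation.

$124,772

Depreciable base = $261,268 − $22,400 = $238,868.
Annual expense = $238,868 / 7 = $34,124.
End of year 1: book value $227,144.
End of year 2: book value $193,020.
End of year 3: book value $158,896.
End of year 4: book value $124,772.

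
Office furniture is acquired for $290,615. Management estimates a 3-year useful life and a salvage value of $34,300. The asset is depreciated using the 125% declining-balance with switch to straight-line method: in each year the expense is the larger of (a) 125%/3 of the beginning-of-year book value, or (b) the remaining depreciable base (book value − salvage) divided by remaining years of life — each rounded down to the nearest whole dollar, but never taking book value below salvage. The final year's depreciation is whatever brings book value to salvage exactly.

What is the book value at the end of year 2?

Depreciable base = $290,615 − $34,300 = $256,315.
Year 1: DB = ⌊$290,615 × 125%/3⌋ = $121,089; SL = ⌊$256,315/3⌋ = $85,438 → take DB $121,089. Book value $169,526.
Year 2: DB = ⌊$169,526 × 125%/3⌋ = $70,635; SL = ⌊$135,226/2⌋ = $67,613 → take DB $70,635. Book value $98,891.

$98,891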